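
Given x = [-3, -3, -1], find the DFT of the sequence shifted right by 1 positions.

Time shift by 1: X_shifted[k] = ω_3^(1k) · X[k]
Shifted x = [-1, -3, -3]

DFT(x[n-1]) = [-7, 2, 2]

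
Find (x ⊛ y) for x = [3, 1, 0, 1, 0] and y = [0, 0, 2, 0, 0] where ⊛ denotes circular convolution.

(x ⊛ y)[n] = Σ(m=0 to 4) x[m] · y[(n-m) mod 5]

Computing each output sample:
(x ⊛ y)[0] = 2
(x ⊛ y)[1] = 0
(x ⊛ y)[2] = 6
(x ⊛ y)[3] = 2
(x ⊛ y)[4] = 0

x ⊛ y = [2, 0, 6, 2, 0]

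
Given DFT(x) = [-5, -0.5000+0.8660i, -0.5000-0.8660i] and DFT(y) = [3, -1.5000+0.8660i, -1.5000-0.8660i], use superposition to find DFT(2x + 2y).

By linearity: DFT(2x + 2y) = 2·DFT(x) + 2·DFT(y)
= 2·[-5, -0.5000+0.8660i, -0.5000-0.8660i] + 2·[3, -1.5000+0.8660i, -1.5000-0.8660i]

Computing element-wise:
Z[0] = 2·(-5) + 2·(3) = -4
Z[1] = 2·(-0.5000+0.8660i) + 2·(-1.5000+0.8660i) = -4.0000+3.4640i
Z[2] = 2·(-0.5000-0.8660i) + 2·(-1.5000-0.8660i) = -4.0000-3.4640i

DFT(2x + 2y) = 2·X + 2·Y = [-4, -4.0000+3.4640i, -4.0000-3.4640i]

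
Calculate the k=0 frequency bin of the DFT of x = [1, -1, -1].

X[0] = Σ(n=0 to 2) x[n] · ω_3^0 = Σ x[n]
= (1) + (-1) + (-1)

X[0] = -1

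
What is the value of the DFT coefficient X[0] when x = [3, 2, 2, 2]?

X[0] = Σ(n=0 to 3) x[n] · ω_4^0 = Σ x[n]
= (3) + (2) + (2) + (2)

X[0] = 9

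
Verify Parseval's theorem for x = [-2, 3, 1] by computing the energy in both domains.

Time domain:
Σ|x[n]|² = |-2|² + |3|² + |1|² = 14.0000

Frequency domain:
(1/3)Σ|X[k]|² = (1/3)(|2|² + |-4.0000-1.7321i|² + |-4.0000+1.7321i|²) = (1/3)·42.0000 = 14.0000

Both sides agree, confirming Parseval's theorem.

Σ|x[n]|² = (1/N)Σ|X[k]|² = 14.0000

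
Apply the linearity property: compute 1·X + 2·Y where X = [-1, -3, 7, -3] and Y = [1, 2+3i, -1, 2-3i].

By linearity: DFT(1x + 2y) = 1·DFT(x) + 2·DFT(y)
= 1·[-1, -3, 7, -3] + 2·[1, 2+3i, -1, 2-3i]

Computing element-wise:
Z[0] = 1·(-1) + 2·(1) = 1
Z[1] = 1·(-3) + 2·(2+3i) = 1+6i
Z[2] = 1·(7) + 2·(-1) = 5
Z[3] = 1·(-3) + 2·(2-3i) = 1-6i

DFT(1x + 2y) = 1·X + 2·Y = [1, 1+6i, 5, 1-6i]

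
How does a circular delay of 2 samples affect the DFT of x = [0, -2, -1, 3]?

Time shift by 2: X_shifted[k] = ω_4^(2k) · X[k]
Shifted x = [-1, 3, 0, -2]

DFT(x[n-2]) = [0, -1-5i, -2, -1+5i]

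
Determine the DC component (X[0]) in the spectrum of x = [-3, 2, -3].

X[0] = Σ(n=0 to 2) x[n] · ω_3^0 = Σ x[n]
= (-3) + (2) + (-3)

X[0] = -4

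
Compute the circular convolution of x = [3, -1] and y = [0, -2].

(x ⊛ y)[n] = Σ(m=0 to 1) x[m] · y[(n-m) mod 2]

Computing each output sample:
(x ⊛ y)[0] = 2
(x ⊛ y)[1] = -6

x ⊛ y = [2, -6]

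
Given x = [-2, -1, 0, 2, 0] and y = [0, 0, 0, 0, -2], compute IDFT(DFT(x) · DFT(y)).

(x ⊛ y)[n] = Σ(m=0 to 4) x[m] · y[(n-m) mod 5]

Computing each output sample:
(x ⊛ y)[0] = 2
(x ⊛ y)[1] = 0
(x ⊛ y)[2] = -4
(x ⊛ y)[3] = 0
(x ⊛ y)[4] = 4

x ⊛ y = [2, 0, -4, 0, 4]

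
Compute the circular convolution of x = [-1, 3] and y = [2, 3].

(x ⊛ y)[n] = Σ(m=0 to 1) x[m] · y[(n-m) mod 2]

Computing each output sample:
(x ⊛ y)[0] = 7
(x ⊛ y)[1] = 3

x ⊛ y = [7, 3]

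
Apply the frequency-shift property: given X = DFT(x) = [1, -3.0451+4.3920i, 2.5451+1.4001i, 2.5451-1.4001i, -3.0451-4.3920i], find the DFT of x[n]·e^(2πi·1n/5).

Modulation property: DFT(ω_5^(-1n)·x[n]) = X[(k-1) mod 5], so circularly shift X by 1 positions.

X[k-1] = [-3.0451-4.3920i, 1, -3.0451+4.3920i, 2.5451+1.4001i, 2.5451-1.4001i]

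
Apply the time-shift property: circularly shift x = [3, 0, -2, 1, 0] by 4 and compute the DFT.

Time shift by 4: X_shifted[k] = ω_5^(4k) · X[k]
Shifted x = [0, -2, 1, 0, 3]

DFT(x[n-4]) = [2, -0.5000+4.1675i, -0.5000+3.8900i, -0.5000-3.8900i, -0.5000-4.1675i]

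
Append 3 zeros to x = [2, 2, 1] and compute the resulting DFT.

Original 3-point DFT: [5, 0.5000-0.8660i, 0.5000+0.8660i]
Zero-padded 6-point DFT provides frequency interpolation.

DFT_6([x, 0, ...]) = [5, 2.5000-2.5981i, 0.5000-0.8660i, 1, 0.5000+0.8660i, 2.5000+2.5981i]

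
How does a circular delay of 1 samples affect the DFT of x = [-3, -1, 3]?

Time shift by 1: X_shifted[k] = ω_3^(1k) · X[k]
Shifted x = [3, -3, -1]

DFT(x[n-1]) = [-1, 5.0000+1.7321i, 5.0000-1.7321i]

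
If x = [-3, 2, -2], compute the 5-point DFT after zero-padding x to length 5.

Original 3-point DFT: [-3, -3.0000-3.4641i, -3.0000+3.4641i]
Zero-padded 5-point DFT provides frequency interpolation.

DFT_5([x, 0, ...]) = [-3, -0.7639-0.7265i, -5.2361-3.0777i, -5.2361+3.0777i, -0.7639+0.7265i]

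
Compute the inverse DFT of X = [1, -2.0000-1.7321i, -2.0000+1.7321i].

x[n] = (1/3) Σ(k=0 to 2) X[k] · e^(2πikn/3)

Computing each x[n]:
x[0] = -1
x[1] = 2
x[2] = 0

x = [-1, 2, 0]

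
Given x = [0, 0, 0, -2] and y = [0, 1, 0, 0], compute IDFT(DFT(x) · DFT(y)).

(x ⊛ y)[n] = Σ(m=0 to 3) x[m] · y[(n-m) mod 4]

Computing each output sample:
(x ⊛ y)[0] = -2
(x ⊛ y)[1] = 0
(x ⊛ y)[2] = 0
(x ⊛ y)[3] = 0

x ⊛ y = [-2, 0, 0, 0]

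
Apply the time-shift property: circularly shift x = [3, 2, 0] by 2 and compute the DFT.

Time shift by 2: X_shifted[k] = ω_3^(2k) · X[k]
Shifted x = [2, 0, 3]

DFT(x[n-2]) = [5, 0.5000+2.5981i, 0.5000-2.5981i]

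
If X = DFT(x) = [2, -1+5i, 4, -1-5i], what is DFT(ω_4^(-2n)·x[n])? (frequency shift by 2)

Modulation property: DFT(ω_4^(-2n)·x[n]) = X[(k-2) mod 4], so circularly shift X by 2 positions.

X[k-2] = [4, -1-5i, 2, -1+5i]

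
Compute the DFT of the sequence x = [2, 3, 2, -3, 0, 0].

X[k] = Σ(n=0 to 5) x[n] · ω_6^(nk)
where ω_6 = e^(-2πi/6)

Computing each X[k]:
X[0] = 4
X[1] = 5.5000-4.3301i
X[2] = -3.5000-0.8660i
X[3] = 4
X[4] = -3.5000+0.8660i
X[5] = 5.5000+4.3301i

X = [4, 5.5000-4.3301i, -3.5000-0.8660i, 4, -3.5000+0.8660i, 5.5000+4.3301i]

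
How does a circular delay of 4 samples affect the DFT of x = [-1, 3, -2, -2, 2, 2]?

Time shift by 4: X_shifted[k] = ω_6^(4k) · X[k]
Shifted x = [-2, -2, 2, 2, -1, 3]

DFT(x[n-4]) = [2, -4.0000+1.7321i, -1.0000+6.9282i, -4, -1.0000-6.9282i, -4.0000-1.7321i]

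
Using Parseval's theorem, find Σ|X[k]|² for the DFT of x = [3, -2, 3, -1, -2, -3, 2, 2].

Parseval: Σ|x[n]|² = (1/N)Σ|X[k]|², so Σ|X[k]|² = N·Σ|x[n]|² = 8·44.0000

Σ|X[k]|² = N·Σ|x[n]|² = 8·44.0000 = 352.0000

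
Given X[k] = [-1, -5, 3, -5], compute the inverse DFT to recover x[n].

x[n] = (1/4) Σ(k=0 to 3) X[k] · e^(2πikn/4)

Computing each x[n]:
x[0] = -2
x[1] = -1
x[2] = 3
x[3] = -1

x = [-2, -1, 3, -1]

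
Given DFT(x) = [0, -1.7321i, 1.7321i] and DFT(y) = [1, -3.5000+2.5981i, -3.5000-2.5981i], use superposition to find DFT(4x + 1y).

By linearity: DFT(4x + 1y) = 4·DFT(x) + 1·DFT(y)
= 4·[0, -1.7321i, 1.7321i] + 1·[1, -3.5000+2.5981i, -3.5000-2.5981i]

Computing element-wise:
Z[0] = 4·(0) + 1·(1) = 1
Z[1] = 4·(-1.7321i) + 1·(-3.5000+2.5981i) = -3.5000-4.3303i
Z[2] = 4·(1.7321i) + 1·(-3.5000-2.5981i) = -3.5000+4.3303i

DFT(4x + 1y) = 4·X + 1·Y = [1, -3.5000-4.3303i, -3.5000+4.3303i]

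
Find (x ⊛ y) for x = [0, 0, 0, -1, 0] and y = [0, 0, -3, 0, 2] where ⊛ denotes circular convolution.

(x ⊛ y)[n] = Σ(m=0 to 4) x[m] · y[(n-m) mod 5]

Computing each output sample:
(x ⊛ y)[0] = 3
(x ⊛ y)[1] = 0
(x ⊛ y)[2] = -2
(x ⊛ y)[3] = 0
(x ⊛ y)[4] = 0

x ⊛ y = [3, 0, -2, 0, 0]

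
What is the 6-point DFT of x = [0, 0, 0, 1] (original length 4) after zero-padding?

Original 4-point DFT: [1, 1i, -1, -1i]
Zero-padded 6-point DFT provides frequency interpolation.

DFT_6([x, 0, ...]) = [1, -1, 1, -1, 1, -1]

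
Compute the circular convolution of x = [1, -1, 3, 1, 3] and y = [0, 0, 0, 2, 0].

(x ⊛ y)[n] = Σ(m=0 to 4) x[m] · y[(n-m) mod 5]

Computing each output sample:
(x ⊛ y)[0] = 6
(x ⊛ y)[1] = 2
(x ⊛ y)[2] = 6
(x ⊛ y)[3] = 2
(x ⊛ y)[4] = -2

x ⊛ y = [6, 2, 6, 2, -2]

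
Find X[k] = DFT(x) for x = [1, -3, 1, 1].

X[k] = Σ(n=0 to 3) x[n] · ω_4^(nk)
where ω_4 = e^(-2πi/4)

Computing each X[k]:
X[0] = 0
X[1] = 4i
X[2] = 4
X[3] = -4i

X = [0, 4i, 4, -4i]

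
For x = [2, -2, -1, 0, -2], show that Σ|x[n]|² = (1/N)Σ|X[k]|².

Time domain:
Σ|x[n]|² = |2|² + |-2|² + |-1|² + |0|² + |-2|² = 13.0000

Frequency domain:
(1/5)Σ|X[k]|² = (1/5)(|-3|² + |1.5729+0.5878i|² + |4.9271-0.9511i|² + |4.9271+0.9511i|² + |1.5729-0.5878i|²) = (1/5)·65.0000 = 13.0000

Both sides agree, confirming Parseval's theorem.

Σ|x[n]|² = (1/N)Σ|X[k]|² = 13.0000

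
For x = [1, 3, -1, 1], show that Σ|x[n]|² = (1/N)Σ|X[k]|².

Time domain:
Σ|x[n]|² = |1|² + |3|² + |-1|² + |1|² = 12.0000

Frequency domain:
(1/4)Σ|X[k]|² = (1/4)(|4|² + |2-2i|² + |-4|² + |2+2i|²) = (1/4)·48.0000 = 12.0000

Both sides agree, confirming Parseval's theorem.

Σ|x[n]|² = (1/N)Σ|X[k]|² = 12.0000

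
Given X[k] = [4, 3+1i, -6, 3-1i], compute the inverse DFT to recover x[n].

x[n] = (1/4) Σ(k=0 to 3) X[k] · e^(2πikn/4)

Computing each x[n]:
x[0] = 1
x[1] = 2
x[2] = -2
x[3] = 3

x = [1, 2, -2, 3]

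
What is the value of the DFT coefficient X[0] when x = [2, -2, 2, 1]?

X[0] = Σ(n=0 to 3) x[n] · ω_4^0 = Σ x[n]
= (2) + (-2) + (2) + (1)

X[0] = 3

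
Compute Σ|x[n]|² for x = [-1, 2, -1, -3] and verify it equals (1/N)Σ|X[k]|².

Time domain:
Σ|x[n]|² = |-1|² + |2|² + |-1|² + |-3|² = 15.0000

Frequency domain:
(1/4)Σ|X[k]|² = (1/4)(|-3|² + |-5i|² + |-1|² + |5i|²) = (1/4)·60.0000 = 15.0000

Both sides agree, confirming Parseval's theorem.

Σ|x[n]|² = (1/N)Σ|X[k]|² = 15.0000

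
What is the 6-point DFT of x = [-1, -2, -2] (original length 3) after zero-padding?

Original 3-point DFT: [-5, 1, 1]
Zero-padded 6-point DFT provides frequency interpolation.

DFT_6([x, 0, ...]) = [-5, -1.0000+3.4641i, 1, -1, 1, -1.0000-3.4641i]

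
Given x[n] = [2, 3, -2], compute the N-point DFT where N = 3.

X[k] = Σ(n=0 to 2) x[n] · ω_3^(nk)
where ω_3 = e^(-2πi/3)

Computing each X[k]:
X[0] = 3
X[1] = 1.5000-4.3301i
X[2] = 1.5000+4.3301i

X = [3, 1.5000-4.3301i, 1.5000+4.3301i]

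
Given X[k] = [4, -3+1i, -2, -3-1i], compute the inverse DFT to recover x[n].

x[n] = (1/4) Σ(k=0 to 3) X[k] · e^(2πikn/4)

Computing each x[n]:
x[0] = -1
x[1] = 1
x[2] = 2
x[3] = 2

x = [-1, 1, 2, 2]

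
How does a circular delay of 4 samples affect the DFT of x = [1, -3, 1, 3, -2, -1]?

Time shift by 4: X_shifted[k] = ω_6^(4k) · X[k]
Shifted x = [1, 3, -2, -1, 1, -3]

DFT(x[n-4]) = [-1, 2.5000-2.5981i, 0.5000-7.7942i, 1, 0.5000+7.7942i, 2.5000+2.5981i]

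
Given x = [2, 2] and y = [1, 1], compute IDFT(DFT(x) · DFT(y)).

(x ⊛ y)[n] = Σ(m=0 to 1) x[m] · y[(n-m) mod 2]

Computing each output sample:
(x ⊛ y)[0] = 4
(x ⊛ y)[1] = 4

x ⊛ y = [4, 4]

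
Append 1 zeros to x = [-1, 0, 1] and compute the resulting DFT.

Original 3-point DFT: [0, -1.5000+0.8660i, -1.5000-0.8660i]
Zero-padded 4-point DFT provides frequency interpolation.

DFT_4([x, 0, ...]) = [0, -2, 0, -2]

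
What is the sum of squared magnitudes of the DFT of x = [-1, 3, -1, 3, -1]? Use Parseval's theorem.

Parseval: Σ|x[n]|² = (1/N)Σ|X[k]|², so Σ|X[k]|² = N·Σ|x[n]|² = 5·21.0000

Σ|X[k]|² = N·Σ|x[n]|² = 5·21.0000 = 105.0000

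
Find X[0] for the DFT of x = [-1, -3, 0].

X[0] = Σ(n=0 to 2) x[n] · ω_3^0 = Σ x[n]
= (-1) + (-3) + (0)

X[0] = -4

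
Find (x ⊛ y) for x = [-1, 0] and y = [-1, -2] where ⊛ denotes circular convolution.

(x ⊛ y)[n] = Σ(m=0 to 1) x[m] · y[(n-m) mod 2]

Computing each output sample:
(x ⊛ y)[0] = 1
(x ⊛ y)[1] = 2

x ⊛ y = [1, 2]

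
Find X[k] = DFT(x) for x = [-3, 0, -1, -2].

X[k] = Σ(n=0 to 3) x[n] · ω_4^(nk)
where ω_4 = e^(-2πi/4)

Computing each X[k]:
X[0] = -6
X[1] = -2-2i
X[2] = -2
X[3] = -2+2i

X = [-6, -2-2i, -2, -2+2i]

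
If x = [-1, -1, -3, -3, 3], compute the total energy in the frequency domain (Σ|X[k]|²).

Parseval: Σ|x[n]|² = (1/N)Σ|X[k]|², so Σ|X[k]|² = N·Σ|x[n]|² = 5·29.0000

Σ|X[k]|² = N·Σ|x[n]|² = 5·29.0000 = 145.0000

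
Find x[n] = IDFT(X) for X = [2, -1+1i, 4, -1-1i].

x[n] = (1/4) Σ(k=0 to 3) X[k] · e^(2πikn/4)

Computing each x[n]:
x[0] = 1
x[1] = -1
x[2] = 2
x[3] = 0

x = [1, -1, 2, 0]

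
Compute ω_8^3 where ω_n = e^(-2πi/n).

ω_8^3 = e^(-2πi·3/8)
= cos(-2π·3/8) + i·sin(-2π·3/8)
= cos(-6π/8) + i·sin(-6π/8)

ω_8^3 = cos(-6π/8) + i·sin(-6π/8) = -0.7071-0.7071i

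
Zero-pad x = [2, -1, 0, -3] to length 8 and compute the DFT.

Original 4-point DFT: [-2, 2-2i, 6, 2+2i]
Zero-padded 8-point DFT provides frequency interpolation.

DFT_8([x, 0, ...]) = [-2, 3.4142+2.8284i, 2-2i, 0.5858+2.8284i, 6, 0.5858-2.8284i, 2+2i, 3.4142-2.8284i]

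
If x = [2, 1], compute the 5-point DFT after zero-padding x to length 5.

Original 2-point DFT: [3, 1]
Zero-padded 5-point DFT provides frequency interpolation.

DFT_5([x, 0, ...]) = [3, 2.3090-0.9511i, 1.1910-0.5878i, 1.1910+0.5878i, 2.3090+0.9511i]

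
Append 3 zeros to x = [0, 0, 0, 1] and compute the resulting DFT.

Original 4-point DFT: [1, 1i, -1, -1i]
Zero-padded 7-point DFT provides frequency interpolation.

DFT_7([x, 0, ...]) = [1, -0.9010-0.4339i, 0.6235+0.7818i, -0.2225-0.9749i, -0.2225+0.9749i, 0.6235-0.7818i, -0.9010+0.4339i]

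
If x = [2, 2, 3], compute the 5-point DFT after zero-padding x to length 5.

Original 3-point DFT: [7, -0.5000+0.8660i, -0.5000-0.8660i]
Zero-padded 5-point DFT provides frequency interpolation.

DFT_5([x, 0, ...]) = [7, 0.1910-3.6655i, 1.3090+1.6776i, 1.3090-1.6776i, 0.1910+3.6655i]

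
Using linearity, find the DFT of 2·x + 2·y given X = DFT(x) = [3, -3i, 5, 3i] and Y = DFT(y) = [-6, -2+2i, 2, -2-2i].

By linearity: DFT(2x + 2y) = 2·DFT(x) + 2·DFT(y)
= 2·[3, -3i, 5, 3i] + 2·[-6, -2+2i, 2, -2-2i]

Computing element-wise:
Z[0] = 2·(3) + 2·(-6) = -6
Z[1] = 2·(-3i) + 2·(-2+2i) = -4-2i
Z[2] = 2·(5) + 2·(2) = 14
Z[3] = 2·(3i) + 2·(-2-2i) = -4+2i

DFT(2x + 2y) = 2·X + 2·Y = [-6, -4-2i, 14, -4+2i]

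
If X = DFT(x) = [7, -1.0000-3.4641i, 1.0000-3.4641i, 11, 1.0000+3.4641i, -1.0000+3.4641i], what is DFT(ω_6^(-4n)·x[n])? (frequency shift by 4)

Modulation property: DFT(ω_6^(-4n)·x[n]) = X[(k-4) mod 6], so circularly shift X by 4 positions.

X[k-4] = [1.0000-3.4641i, 11, 1.0000+3.4641i, -1.0000+3.4641i, 7, -1.0000-3.4641i]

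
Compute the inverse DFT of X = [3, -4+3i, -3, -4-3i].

x[n] = (1/4) Σ(k=0 to 3) X[k] · e^(2πikn/4)

Computing each x[n]:
x[0] = -2
x[1] = 0
x[2] = 2
x[3] = 3

x = [-2, 0, 2, 3]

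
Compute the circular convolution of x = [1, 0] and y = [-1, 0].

(x ⊛ y)[n] = Σ(m=0 to 1) x[m] · y[(n-m) mod 2]

Computing each output sample:
(x ⊛ y)[0] = -1
(x ⊛ y)[1] = 0

x ⊛ y = [-1, 0]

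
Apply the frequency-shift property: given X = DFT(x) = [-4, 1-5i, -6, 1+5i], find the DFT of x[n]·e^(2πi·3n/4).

Modulation property: DFT(ω_4^(-3n)·x[n]) = X[(k-3) mod 4], so circularly shift X by 3 positions.

X[k-3] = [1-5i, -6, 1+5i, -4]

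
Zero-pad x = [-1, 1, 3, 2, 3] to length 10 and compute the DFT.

Original 5-point DFT: [8, -3.8090+1.3143i, -2.6910+2.1266i, -2.6910-2.1266i, -3.8090-1.3143i]
Zero-padded 10-point DFT provides frequency interpolation.

DFT_10([x, 0, ...]) = [8, -2.3090-7.1064i, -3.8090+1.3143i, -1.1910-0.8653i, -2.6910+2.1266i, 2, -2.6910-2.1266i, -1.1910+0.8653i, -3.8090-1.3143i, -2.3090+7.1064i]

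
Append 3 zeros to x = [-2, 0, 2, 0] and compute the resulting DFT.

Original 4-point DFT: [0, -4, 0, -4]
Zero-padded 7-point DFT provides frequency interpolation.

DFT_7([x, 0, ...]) = [0, -2.4450-1.9499i, -3.8019+0.8678i, -0.7530+1.5637i, -0.7530-1.5637i, -3.8019-0.8678i, -2.4450+1.9499i]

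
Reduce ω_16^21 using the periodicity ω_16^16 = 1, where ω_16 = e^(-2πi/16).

Since ω_16^16 = 1, powers reduce modulo 16.
21 mod 16 = 5
So ω_16^21 = ω_16^5 = e^(-2πi·5/16)

ω_16^21 = ω_16^5 = -0.3827-0.9239i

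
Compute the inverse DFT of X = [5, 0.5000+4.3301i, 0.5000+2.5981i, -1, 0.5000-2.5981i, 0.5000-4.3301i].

x[n] = (1/6) Σ(k=0 to 5) X[k] · e^(2πikn/6)

Computing each x[n]:
x[0] = 1
x[1] = -1
x[2] = 0
x[3] = 1
x[4] = 1
x[5] = 3

x = [1, -1, 0, 1, 1, 3]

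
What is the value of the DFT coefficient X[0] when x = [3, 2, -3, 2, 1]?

X[0] = Σ(n=0 to 4) x[n] · ω_5^0 = Σ x[n]
= (3) + (2) + (-3) + (2) + (1)

X[0] = 5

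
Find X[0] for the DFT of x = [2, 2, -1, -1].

X[0] = Σ(n=0 to 3) x[n] · ω_4^0 = Σ x[n]
= (2) + (2) + (-1) + (-1)

X[0] = 2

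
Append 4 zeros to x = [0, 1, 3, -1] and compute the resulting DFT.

Original 4-point DFT: [3, -3-2i, 3, -3+2i]
Zero-padded 8-point DFT provides frequency interpolation.

DFT_8([x, 0, ...]) = [3, 1.4142-3.0000i, -3-2i, -1.4142+3.0000i, 3, -1.4142-3.0000i, -3+2i, 1.4142+3.0000i]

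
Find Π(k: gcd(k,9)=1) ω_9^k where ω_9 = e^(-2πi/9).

The primitive 9th roots of unity are ω_9^k for k coprime to 9: k ∈ {1, 2, 4, 5, 7, 8}
Their product equals the constant term of the cyclotomic polynomial Φ_9(x) up to sign.
For n ≥ 3, the product of all primitive nth roots of unity is 1. (For n=1 it is 1; for n=2 it is -1.)

1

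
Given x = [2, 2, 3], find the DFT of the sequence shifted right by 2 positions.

Time shift by 2: X_shifted[k] = ω_3^(2k) · X[k]
Shifted x = [2, 3, 2]

DFT(x[n-2]) = [7, -0.5000-0.8660i, -0.5000+0.8660i]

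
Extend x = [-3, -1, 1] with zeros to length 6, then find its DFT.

Original 3-point DFT: [-3, -3.0000+1.7321i, -3.0000-1.7321i]
Zero-padded 6-point DFT provides frequency interpolation.

DFT_6([x, 0, ...]) = [-3, -4, -3.0000+1.7321i, -1, -3.0000-1.7321i, -4]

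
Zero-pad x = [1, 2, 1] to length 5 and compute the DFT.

Original 3-point DFT: [4, -0.5000-0.8660i, -0.5000+0.8660i]
Zero-padded 5-point DFT provides frequency interpolation.

DFT_5([x, 0, ...]) = [4, 0.8090-2.4899i, -0.3090-0.2245i, -0.3090+0.2245i, 0.8090+2.4899i]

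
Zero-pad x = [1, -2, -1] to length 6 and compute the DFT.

Original 3-point DFT: [-2, 2.5000+0.8660i, 2.5000-0.8660i]
Zero-padded 6-point DFT provides frequency interpolation.

DFT_6([x, 0, ...]) = [-2, 0.5000+2.5981i, 2.5000+0.8660i, 2, 2.5000-0.8660i, 0.5000-2.5981i]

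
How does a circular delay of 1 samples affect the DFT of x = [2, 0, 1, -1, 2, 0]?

Time shift by 1: X_shifted[k] = ω_6^(1k) · X[k]
Shifted x = [0, 2, 0, 1, -1, 2]

DFT(x[n-1]) = [4, 1.5000-0.8660i, -0.5000+0.8660i, -6, -0.5000-0.8660i, 1.5000+0.8660i]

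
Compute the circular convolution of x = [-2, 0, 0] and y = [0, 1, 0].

(x ⊛ y)[n] = Σ(m=0 to 2) x[m] · y[(n-m) mod 3]

Computing each output sample:
(x ⊛ y)[0] = 0
(x ⊛ y)[1] = -2
(x ⊛ y)[2] = 0

x ⊛ y = [0, -2, 0]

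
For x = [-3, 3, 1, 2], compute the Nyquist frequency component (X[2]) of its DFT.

X[2] = Σ(n=0 to 3) x[n] · ω_4^(2n) where ω_4 = e^(-2πi/4)
= (-3)·ω_4^0 + (3)·ω_4^2 + (1)·ω_4^4 + (2)·ω_4^6

X[2] = -7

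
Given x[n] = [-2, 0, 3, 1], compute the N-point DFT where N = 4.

X[k] = Σ(n=0 to 3) x[n] · ω_4^(nk)
where ω_4 = e^(-2πi/4)

Computing each X[k]:
X[0] = 2
X[1] = -5+1i
X[2] = 0
X[3] = -5-1i

X = [2, -5+1i, 0, -5-1i]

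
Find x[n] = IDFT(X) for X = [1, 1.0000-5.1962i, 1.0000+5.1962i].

x[n] = (1/3) Σ(k=0 to 2) X[k] · e^(2πikn/3)

Computing each x[n]:
x[0] = 1
x[1] = 3
x[2] = -3

x = [1, 3, -3]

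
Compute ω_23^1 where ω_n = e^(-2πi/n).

ω_23^1 = e^(-2πi·1/23)
= cos(-2π·1/23) + i·sin(-2π·1/23)
= cos(-2π/23) + i·sin(-2π/23)

ω_23^1 = cos(-2π/23) + i·sin(-2π/23) = 0.9629-0.2698i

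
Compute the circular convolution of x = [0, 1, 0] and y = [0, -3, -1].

(x ⊛ y)[n] = Σ(m=0 to 2) x[m] · y[(n-m) mod 3]

Computing each output sample:
(x ⊛ y)[0] = -1
(x ⊛ y)[1] = 0
(x ⊛ y)[2] = -3

x ⊛ y = [-1, 0, -3]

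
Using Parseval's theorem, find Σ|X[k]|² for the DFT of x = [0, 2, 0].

Parseval: Σ|x[n]|² = (1/N)Σ|X[k]|², so Σ|X[k]|² = N·Σ|x[n]|² = 3·4.0000

Σ|X[k]|² = N·Σ|x[n]|² = 3·4.0000 = 12.0000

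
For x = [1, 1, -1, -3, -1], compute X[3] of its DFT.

X[3] = Σ(n=0 to 4) x[n] · ω_5^(3n) where ω_5 = e^(-2πi/5)
= (1)·ω_5^0 + (1)·ω_5^3 + (-1)·ω_5^6 + (-3)·ω_5^9 + (-1)·ω_5^12

X[3] = -0.2361-0.7265i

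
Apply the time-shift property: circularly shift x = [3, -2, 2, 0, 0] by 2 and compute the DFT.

Time shift by 2: X_shifted[k] = ω_5^(2k) · X[k]
Shifted x = [0, 0, 3, -2, 2]

DFT(x[n-2]) = [3, -0.1910-1.0368i, -1.3090+5.9309i, -1.3090-5.9309i, -0.1910+1.0368i]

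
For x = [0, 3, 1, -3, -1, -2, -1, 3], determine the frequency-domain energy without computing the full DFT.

Parseval: Σ|x[n]|² = (1/N)Σ|X[k]|², so Σ|X[k]|² = N·Σ|x[n]|² = 8·34.0000

Σ|X[k]|² = N·Σ|x[n]|² = 8·34.0000 = 272.0000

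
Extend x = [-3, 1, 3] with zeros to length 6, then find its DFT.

Original 3-point DFT: [1, -5.0000+1.7321i, -5.0000-1.7321i]
Zero-padded 6-point DFT provides frequency interpolation.

DFT_6([x, 0, ...]) = [1, -4.0000-3.4641i, -5.0000+1.7321i, -1, -5.0000-1.7321i, -4.0000+3.4641i]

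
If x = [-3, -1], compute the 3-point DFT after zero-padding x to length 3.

Original 2-point DFT: [-4, -2]
Zero-padded 3-point DFT provides frequency interpolation.

DFT_3([x, 0, ...]) = [-4, -2.5000+0.8660i, -2.5000-0.8660i]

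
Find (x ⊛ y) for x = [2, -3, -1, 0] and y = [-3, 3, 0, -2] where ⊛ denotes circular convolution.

(x ⊛ y)[n] = Σ(m=0 to 3) x[m] · y[(n-m) mod 4]

Computing each output sample:
(x ⊛ y)[0] = 0
(x ⊛ y)[1] = 17
(x ⊛ y)[2] = -6
(x ⊛ y)[3] = -7

x ⊛ y = [0, 17, -6, -7]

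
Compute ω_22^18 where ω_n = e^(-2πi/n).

ω_22^18 = e^(-2πi·18/22)
= cos(-2π·18/22) + i·sin(-2π·18/22)
= cos(-36π/22) + i·sin(-36π/22)

ω_22^18 = cos(-36π/22) + i·sin(-36π/22) = 0.4154+0.9096i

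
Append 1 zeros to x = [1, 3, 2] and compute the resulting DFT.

Original 3-point DFT: [6, -1.5000-0.8660i, -1.5000+0.8660i]
Zero-padded 4-point DFT provides frequency interpolation.

DFT_4([x, 0, ...]) = [6, -1-3i, 0, -1+3i]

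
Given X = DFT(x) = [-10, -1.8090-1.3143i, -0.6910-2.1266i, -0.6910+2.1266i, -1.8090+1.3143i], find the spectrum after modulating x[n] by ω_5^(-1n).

Modulation property: DFT(ω_5^(-1n)·x[n]) = X[(k-1) mod 5], so circularly shift X by 1 positions.

X[k-1] = [-1.8090+1.3143i, -10, -1.8090-1.3143i, -0.6910-2.1266i, -0.6910+2.1266i]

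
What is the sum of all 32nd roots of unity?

Sum of all nth roots of unity equals 0 for n > 1 (geometric series with r ≠ 1).

0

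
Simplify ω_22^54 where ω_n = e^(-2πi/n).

Since ω_22^22 = 1, powers reduce modulo 22.
54 mod 22 = 10
So ω_22^54 = ω_22^10 = e^(-2πi·10/22)

ω_22^54 = ω_22^10 = -0.9595-0.2817i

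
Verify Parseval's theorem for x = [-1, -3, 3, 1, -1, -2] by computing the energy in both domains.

Time domain:
Σ|x[n]|² = |-1|² + |-3|² + |3|² + |1|² + |-1|² + |-2|² = 25.0000

Frequency domain:
(1/6)Σ|X[k]|² = (1/6)(|-3|² + |-5.5000-2.5981i|² + |1.5000+4.3301i|² + |5|² + |1.5000-4.3301i|² + |-5.5000+2.5981i|²) = (1/6)·150.0000 = 25.0000

Both sides agree, confirming Parseval's theorem.

Σ|x[n]|² = (1/N)Σ|X[k]|² = 25.0000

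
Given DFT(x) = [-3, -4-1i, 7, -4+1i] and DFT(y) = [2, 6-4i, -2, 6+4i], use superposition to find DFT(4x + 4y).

By linearity: DFT(4x + 4y) = 4·DFT(x) + 4·DFT(y)
= 4·[-3, -4-1i, 7, -4+1i] + 4·[2, 6-4i, -2, 6+4i]

Computing element-wise:
Z[0] = 4·(-3) + 4·(2) = -4
Z[1] = 4·(-4-1i) + 4·(6-4i) = 8-20i
Z[2] = 4·(7) + 4·(-2) = 20
Z[3] = 4·(-4+1i) + 4·(6+4i) = 8+20i

DFT(4x + 4y) = 4·X + 4·Y = [-4, 8-20i, 20, 8+20i]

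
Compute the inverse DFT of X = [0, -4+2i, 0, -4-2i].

x[n] = (1/4) Σ(k=0 to 3) X[k] · e^(2πikn/4)

Computing each x[n]:
x[0] = -2
x[1] = -1
x[2] = 2
x[3] = 1

x = [-2, -1, 2, 1]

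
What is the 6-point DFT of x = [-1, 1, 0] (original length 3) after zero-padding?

Original 3-point DFT: [0, -1.5000-0.8660i, -1.5000+0.8660i]
Zero-padded 6-point DFT provides frequency interpolation.

DFT_6([x, 0, ...]) = [0, -0.5000-0.8660i, -1.5000-0.8660i, -2, -1.5000+0.8660i, -0.5000+0.8660i]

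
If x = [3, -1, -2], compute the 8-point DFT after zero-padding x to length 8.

Original 3-point DFT: [0, 4.5000-0.8660i, 4.5000+0.8660i]
Zero-padded 8-point DFT provides frequency interpolation.

DFT_8([x, 0, ...]) = [0, 2.2929+2.7071i, 5+1i, 3.7071-1.2929i, 2, 3.7071+1.2929i, 5-1i, 2.2929-2.7071i]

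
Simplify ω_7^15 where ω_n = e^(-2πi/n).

Since ω_7^7 = 1, powers reduce modulo 7.
15 mod 7 = 1
So ω_7^15 = ω_7^1 = e^(-2πi·1/7)

ω_7^15 = ω_7^1 = 0.6235-0.7818i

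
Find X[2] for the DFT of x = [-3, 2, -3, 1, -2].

X[2] = Σ(n=0 to 4) x[n] · ω_5^(2n) where ω_5 = e^(-2πi/5)
= (-3)·ω_5^0 + (2)·ω_5^2 + (-3)·ω_5^4 + (1)·ω_5^6 + (-2)·ω_5^8

X[2] = -3.6180-6.1554i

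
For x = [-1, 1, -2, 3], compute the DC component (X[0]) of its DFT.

X[0] = Σ(n=0 to 3) x[n] · ω_4^0 = Σ x[n]
= (-1) + (1) + (-2) + (3)

X[0] = 1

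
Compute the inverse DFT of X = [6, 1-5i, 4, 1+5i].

x[n] = (1/4) Σ(k=0 to 3) X[k] · e^(2πikn/4)

Computing each x[n]:
x[0] = 3
x[1] = 3
x[2] = 2
x[3] = -2

x = [3, 3, 2, -2]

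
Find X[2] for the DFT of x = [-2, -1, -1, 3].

X[2] = Σ(n=0 to 3) x[n] · ω_4^(2n) where ω_4 = e^(-2πi/4)
= (-2)·ω_4^0 + (-1)·ω_4^2 + (-1)·ω_4^4 + (3)·ω_4^6

X[2] = -5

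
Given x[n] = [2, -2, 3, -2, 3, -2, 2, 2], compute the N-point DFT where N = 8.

X[k] = Σ(n=0 to 7) x[n] · ω_8^(nk)
where ω_8 = e^(-2πi/8)

Computing each X[k]:
X[0] = 6
X[1] = 1.8284+1.8284i
X[2] = 4i
X[3] = -3.8284+3.8284i
X[4] = 14
X[5] = -3.8284-3.8284i
X[6] = -4i
X[7] = 1.8284-1.8284i

X = [6, 1.8284+1.8284i, 4i, -3.8284+3.8284i, 14, -3.8284-3.8284i, -4i, 1.8284-1.8284i]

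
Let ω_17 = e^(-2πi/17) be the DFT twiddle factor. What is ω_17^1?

ω_17^1 = e^(-2πi·1/17)
= cos(-2π·1/17) + i·sin(-2π·1/17)
= cos(-2π/17) + i·sin(-2π/17)

ω_17^1 = cos(-2π/17) + i·sin(-2π/17) = 0.9325-0.3612i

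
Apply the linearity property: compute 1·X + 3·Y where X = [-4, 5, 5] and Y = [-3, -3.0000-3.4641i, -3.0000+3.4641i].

By linearity: DFT(1x + 3y) = 1·DFT(x) + 3·DFT(y)
= 1·[-4, 5, 5] + 3·[-3, -3.0000-3.4641i, -3.0000+3.4641i]

Computing element-wise:
Z[0] = 1·(-4) + 3·(-3) = -13
Z[1] = 1·(5) + 3·(-3.0000-3.4641i) = -4.0000-10.3923i
Z[2] = 1·(5) + 3·(-3.0000+3.4641i) = -4.0000+10.3923i

DFT(1x + 3y) = 1·X + 3·Y = [-13, -4.0000-10.3923i, -4.0000+10.3923i]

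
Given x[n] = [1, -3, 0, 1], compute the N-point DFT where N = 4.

X[k] = Σ(n=0 to 3) x[n] · ω_4^(nk)
where ω_4 = e^(-2πi/4)

Computing each X[k]:
X[0] = -1
X[1] = 1+4i
X[2] = 3
X[3] = 1-4i

X = [-1, 1+4i, 3, 1-4i]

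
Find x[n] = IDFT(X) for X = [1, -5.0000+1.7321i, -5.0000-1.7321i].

x[n] = (1/3) Σ(k=0 to 2) X[k] · e^(2πikn/3)

Computing each x[n]:
x[0] = -3
x[1] = 1
x[2] = 3

x = [-3, 1, 3]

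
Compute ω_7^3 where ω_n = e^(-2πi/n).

ω_7^3 = e^(-2πi·3/7)
= cos(-2π·3/7) + i·sin(-2π·3/7)
= cos(-6π/7) + i·sin(-6π/7)

ω_7^3 = cos(-6π/7) + i·sin(-6π/7) = -0.9010-0.4339i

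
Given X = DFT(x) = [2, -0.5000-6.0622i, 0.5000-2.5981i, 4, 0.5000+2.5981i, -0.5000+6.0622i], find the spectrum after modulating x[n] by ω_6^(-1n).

Modulation property: DFT(ω_6^(-1n)·x[n]) = X[(k-1) mod 6], so circularly shift X by 1 positions.

X[k-1] = [-0.5000+6.0622i, 2, -0.5000-6.0622i, 0.5000-2.5981i, 4, 0.5000+2.5981i]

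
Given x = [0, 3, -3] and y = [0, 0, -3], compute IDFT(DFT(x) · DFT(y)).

(x ⊛ y)[n] = Σ(m=0 to 2) x[m] · y[(n-m) mod 3]

Computing each output sample:
(x ⊛ y)[0] = -9
(x ⊛ y)[1] = 9
(x ⊛ y)[2] = 0

x ⊛ y = [-9, 9, 0]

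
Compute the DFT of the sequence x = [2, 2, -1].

X[k] = Σ(n=0 to 2) x[n] · ω_3^(nk)
where ω_3 = e^(-2πi/3)

Computing each X[k]:
X[0] = 3
X[1] = 1.5000-2.5981i
X[2] = 1.5000+2.5981i

X = [3, 1.5000-2.5981i, 1.5000+2.5981i]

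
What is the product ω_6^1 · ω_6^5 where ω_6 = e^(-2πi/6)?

The primitive 6th roots of unity are ω_6^k for k coprime to 6: k ∈ {1, 5}
Their product equals the constant term of the cyclotomic polynomial Φ_6(x) up to sign.
For n ≥ 3, the product of all primitive nth roots of unity is 1. (For n=1 it is 1; for n=2 it is -1.)

1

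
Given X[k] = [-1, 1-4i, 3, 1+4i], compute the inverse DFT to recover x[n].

x[n] = (1/4) Σ(k=0 to 3) X[k] · e^(2πikn/4)

Computing each x[n]:
x[0] = 1
x[1] = 1
x[2] = 0
x[3] = -3

x = [1, 1, 0, -3]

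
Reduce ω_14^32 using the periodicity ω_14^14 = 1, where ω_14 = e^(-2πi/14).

Since ω_14^14 = 1, powers reduce modulo 14.
32 mod 14 = 4
So ω_14^32 = ω_14^4 = e^(-2πi·4/14)

ω_14^32 = ω_14^4 = -0.2225-0.9749i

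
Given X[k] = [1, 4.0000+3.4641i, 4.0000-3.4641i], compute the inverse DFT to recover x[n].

x[n] = (1/3) Σ(k=0 to 2) X[k] · e^(2πikn/3)

Computing each x[n]:
x[0] = 3
x[1] = -3
x[2] = 1

x = [3, -3, 1]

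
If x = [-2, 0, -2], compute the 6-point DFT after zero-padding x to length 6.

Original 3-point DFT: [-4, -1.0000-1.7321i, -1.0000+1.7321i]
Zero-padded 6-point DFT provides frequency interpolation.

DFT_6([x, 0, ...]) = [-4, -1.0000+1.7321i, -1.0000-1.7321i, -4, -1.0000+1.7321i, -1.0000-1.7321i]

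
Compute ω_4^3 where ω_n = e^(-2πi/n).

ω_4^3 = e^(-2πi·3/4)
= cos(-2π·3/4) + i·sin(-2π·3/4)
= cos(-6π/4) + i·sin(-6π/4)

ω_4^3 = cos(-6π/4) + i·sin(-6π/4) = 1i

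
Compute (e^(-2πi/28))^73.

Since ω_28^28 = 1, powers reduce modulo 28.
73 mod 28 = 17
So ω_28^73 = ω_28^17 = e^(-2πi·17/28)

ω_28^73 = ω_28^17 = -0.7818+0.6235i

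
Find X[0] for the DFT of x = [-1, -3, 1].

X[0] = Σ(n=0 to 2) x[n] · ω_3^0 = Σ x[n]
= (-1) + (-3) + (1)

X[0] = -3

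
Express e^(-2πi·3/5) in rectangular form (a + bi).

ω_5^3 = e^(-2πi·3/5)
= cos(-2π·3/5) + i·sin(-2π·3/5)
= cos(-6π/5) + i·sin(-6π/5)

ω_5^3 = cos(-6π/5) + i·sin(-6π/5) = -0.8090+0.5878i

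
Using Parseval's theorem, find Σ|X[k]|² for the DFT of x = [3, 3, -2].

Parseval: Σ|x[n]|² = (1/N)Σ|X[k]|², so Σ|X[k]|² = N·Σ|x[n]|² = 3·22.0000

Σ|X[k]|² = N·Σ|x[n]|² = 3·22.0000 = 66.0000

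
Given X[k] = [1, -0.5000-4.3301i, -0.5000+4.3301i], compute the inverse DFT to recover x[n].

x[n] = (1/3) Σ(k=0 to 2) X[k] · e^(2πikn/3)

Computing each x[n]:
x[0] = 0
x[1] = 3
x[2] = -2

x = [0, 3, -2]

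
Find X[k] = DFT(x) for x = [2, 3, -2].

X[k] = Σ(n=0 to 2) x[n] · ω_3^(nk)
where ω_3 = e^(-2πi/3)

Computing each X[k]:
X[0] = 3
X[1] = 1.5000-4.3301i
X[2] = 1.5000+4.3301i

X = [3, 1.5000-4.3301i, 1.5000+4.3301i]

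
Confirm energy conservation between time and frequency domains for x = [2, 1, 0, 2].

Time domain:
Σ|x[n]|² = |2|² + |1|² + |0|² + |2|² = 9.0000

Frequency domain:
(1/4)Σ|X[k]|² = (1/4)(|5|² + |2+1i|² + |-1|² + |2-1i|²) = (1/4)·36.0000 = 9.0000

Both sides agree, confirming Parseval's theorem.

Σ|x[n]|² = (1/N)Σ|X[k]|² = 9.0000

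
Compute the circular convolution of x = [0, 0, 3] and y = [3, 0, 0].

(x ⊛ y)[n] = Σ(m=0 to 2) x[m] · y[(n-m) mod 3]

Computing each output sample:
(x ⊛ y)[0] = 0
(x ⊛ y)[1] = 0
(x ⊛ y)[2] = 9

x ⊛ y = [0, 0, 9]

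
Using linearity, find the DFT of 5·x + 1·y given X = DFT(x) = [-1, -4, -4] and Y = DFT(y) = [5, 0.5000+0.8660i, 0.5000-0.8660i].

By linearity: DFT(5x + 1y) = 5·DFT(x) + 1·DFT(y)
= 5·[-1, -4, -4] + 1·[5, 0.5000+0.8660i, 0.5000-0.8660i]

Computing element-wise:
Z[0] = 5·(-1) + 1·(5) = 0
Z[1] = 5·(-4) + 1·(0.5000+0.8660i) = -19.5000+0.8660i
Z[2] = 5·(-4) + 1·(0.5000-0.8660i) = -19.5000-0.8660i

DFT(5x + 1y) = 5·X + 1·Y = [0, -19.5000+0.8660i, -19.5000-0.8660i]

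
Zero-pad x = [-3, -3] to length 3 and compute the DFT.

Original 2-point DFT: [-6, 0]
Zero-padded 3-point DFT provides frequency interpolation.

DFT_3([x, 0, ...]) = [-6, -1.5000+2.5981i, -1.5000-2.5981i]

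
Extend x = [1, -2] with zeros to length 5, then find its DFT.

Original 2-point DFT: [-1, 3]
Zero-padded 5-point DFT provides frequency interpolation.

DFT_5([x, 0, ...]) = [-1, 0.3820+1.9021i, 2.6180+1.1756i, 2.6180-1.1756i, 0.3820-1.9021i]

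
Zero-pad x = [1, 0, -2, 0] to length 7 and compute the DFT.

Original 4-point DFT: [-1, 3, -1, 3]
Zero-padded 7-point DFT provides frequency interpolation.

DFT_7([x, 0, ...]) = [-1, 1.4450+1.9499i, 2.8019-0.8678i, -0.2470-1.5637i, -0.2470+1.5637i, 2.8019+0.8678i, 1.4450-1.9499i]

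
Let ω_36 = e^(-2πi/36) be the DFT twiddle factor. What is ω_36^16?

ω_36^16 = e^(-2πi·16/36)
= cos(-2π·16/36) + i·sin(-2π·16/36)
= cos(-32π/36) + i·sin(-32π/36)

ω_36^16 = cos(-32π/36) + i·sin(-32π/36) = -0.9397-0.3420i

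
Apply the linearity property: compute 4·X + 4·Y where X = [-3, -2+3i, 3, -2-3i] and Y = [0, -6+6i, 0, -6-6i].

By linearity: DFT(4x + 4y) = 4·DFT(x) + 4·DFT(y)
= 4·[-3, -2+3i, 3, -2-3i] + 4·[0, -6+6i, 0, -6-6i]

Computing element-wise:
Z[0] = 4·(-3) + 4·(0) = -12
Z[1] = 4·(-2+3i) + 4·(-6+6i) = -32+36i
Z[2] = 4·(3) + 4·(0) = 12
Z[3] = 4·(-2-3i) + 4·(-6-6i) = -32-36i

DFT(4x + 4y) = 4·X + 4·Y = [-12, -32+36i, 12, -32-36i]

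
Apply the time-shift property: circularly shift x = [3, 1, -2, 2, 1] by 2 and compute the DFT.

Time shift by 2: X_shifted[k] = ω_5^(2k) · X[k]
Shifted x = [2, 1, 3, 1, -2]

DFT(x[n-2]) = [5, -1.5451-4.0287i, 4.0451+0.1388i, 4.0451-0.1388i, -1.5451+4.0287i]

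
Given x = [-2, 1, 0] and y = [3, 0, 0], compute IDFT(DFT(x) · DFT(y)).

(x ⊛ y)[n] = Σ(m=0 to 2) x[m] · y[(n-m) mod 3]

Computing each output sample:
(x ⊛ y)[0] = -6
(x ⊛ y)[1] = 3
(x ⊛ y)[2] = 0

x ⊛ y = [-6, 3, 0]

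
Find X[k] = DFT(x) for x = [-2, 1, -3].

X[k] = Σ(n=0 to 2) x[n] · ω_3^(nk)
where ω_3 = e^(-2πi/3)

Computing each X[k]:
X[0] = -4
X[1] = -1.0000-3.4641i
X[2] = -1.0000+3.4641i

X = [-4, -1.0000-3.4641i, -1.0000+3.4641i]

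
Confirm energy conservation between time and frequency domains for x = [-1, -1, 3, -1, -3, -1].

Time domain:
Σ|x[n]|² = |-1|² + |-1|² + |3|² + |-1|² + |-3|² + |-1|² = 22.0000

Frequency domain:
(1/6)Σ|X[k]|² = (1/6)(|-4|² + |-1.0000-5.1962i|² + |-1.0000+5.1962i|² + |2|² + |-1.0000-5.1962i|² + |-1.0000+5.1962i|²) = (1/6)·132.0000 = 22.0000

Both sides agree, confirming Parseval's theorem.

Σ|x[n]|² = (1/N)Σ|X[k]|² = 22.0000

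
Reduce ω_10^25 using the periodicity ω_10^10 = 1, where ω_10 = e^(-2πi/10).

Since ω_10^10 = 1, powers reduce modulo 10.
25 mod 10 = 5
So ω_10^25 = ω_10^5 = e^(-2πi·5/10)

ω_10^25 = ω_10^5 = -1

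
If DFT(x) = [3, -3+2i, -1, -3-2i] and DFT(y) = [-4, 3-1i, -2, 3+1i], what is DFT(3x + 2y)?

By linearity: DFT(3x + 2y) = 3·DFT(x) + 2·DFT(y)
= 3·[3, -3+2i, -1, -3-2i] + 2·[-4, 3-1i, -2, 3+1i]

Computing element-wise:
Z[0] = 3·(3) + 2·(-4) = 1
Z[1] = 3·(-3+2i) + 2·(3-1i) = -3+4i
Z[2] = 3·(-1) + 2·(-2) = -7
Z[3] = 3·(-3-2i) + 2·(3+1i) = -3-4i

DFT(3x + 2y) = 3·X + 2·Y = [1, -3+4i, -7, -3-4i]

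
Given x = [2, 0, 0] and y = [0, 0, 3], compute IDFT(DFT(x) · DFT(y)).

(x ⊛ y)[n] = Σ(m=0 to 2) x[m] · y[(n-m) mod 3]

Computing each output sample:
(x ⊛ y)[0] = 0
(x ⊛ y)[1] = 0
(x ⊛ y)[2] = 6

x ⊛ y = [0, 0, 6]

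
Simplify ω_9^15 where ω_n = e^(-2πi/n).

Since ω_9^9 = 1, powers reduce modulo 9.
15 mod 9 = 6
So ω_9^15 = ω_9^6 = e^(-2πi·6/9)

ω_9^15 = ω_9^6 = -0.5000+0.8660i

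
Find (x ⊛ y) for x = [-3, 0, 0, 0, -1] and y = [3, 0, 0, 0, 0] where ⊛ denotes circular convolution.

(x ⊛ y)[n] = Σ(m=0 to 4) x[m] · y[(n-m) mod 5]

Computing each output sample:
(x ⊛ y)[0] = -9
(x ⊛ y)[1] = 0
(x ⊛ y)[2] = 0
(x ⊛ y)[3] = 0
(x ⊛ y)[4] = -3

x ⊛ y = [-9, 0, 0, 0, -3]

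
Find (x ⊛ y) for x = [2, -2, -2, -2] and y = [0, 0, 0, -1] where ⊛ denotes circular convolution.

(x ⊛ y)[n] = Σ(m=0 to 3) x[m] · y[(n-m) mod 4]

Computing each output sample:
(x ⊛ y)[0] = 2
(x ⊛ y)[1] = 2
(x ⊛ y)[2] = 2
(x ⊛ y)[3] = -2

x ⊛ y = [2, 2, 2, -2]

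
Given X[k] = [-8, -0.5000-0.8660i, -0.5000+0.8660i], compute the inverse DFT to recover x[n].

x[n] = (1/3) Σ(k=0 to 2) X[k] · e^(2πikn/3)

Computing each x[n]:
x[0] = -3
x[1] = -2
x[2] = -3

x = [-3, -2, -3]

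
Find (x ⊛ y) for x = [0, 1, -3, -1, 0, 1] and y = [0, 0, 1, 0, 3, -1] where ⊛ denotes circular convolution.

(x ⊛ y)[n] = Σ(m=0 to 5) x[m] · y[(n-m) mod 6]

Computing each output sample:
(x ⊛ y)[0] = -10
(x ⊛ y)[1] = 1
(x ⊛ y)[2] = 1
(x ⊛ y)[3] = 4
(x ⊛ y)[4] = -4
(x ⊛ y)[5] = 2

x ⊛ y = [-10, 1, 1, 4, -4, 2]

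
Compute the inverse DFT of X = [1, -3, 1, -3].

x[n] = (1/4) Σ(k=0 to 3) X[k] · e^(2πikn/4)

Computing each x[n]:
x[0] = -1
x[1] = 0
x[2] = 2
x[3] = 0

x = [-1, 0, 2, 0]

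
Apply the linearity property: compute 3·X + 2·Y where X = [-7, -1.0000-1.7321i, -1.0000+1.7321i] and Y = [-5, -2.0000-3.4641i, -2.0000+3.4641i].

By linearity: DFT(3x + 2y) = 3·DFT(x) + 2·DFT(y)
= 3·[-7, -1.0000-1.7321i, -1.0000+1.7321i] + 2·[-5, -2.0000-3.4641i, -2.0000+3.4641i]

Computing element-wise:
Z[0] = 3·(-7) + 2·(-5) = -31
Z[1] = 3·(-1.0000-1.7321i) + 2·(-2.0000-3.4641i) = -7.0000-12.1245i
Z[2] = 3·(-1.0000+1.7321i) + 2·(-2.0000+3.4641i) = -7.0000+12.1245i

DFT(3x + 2y) = 3·X + 2·Y = [-31, -7.0000-12.1245i, -7.0000+12.1245i]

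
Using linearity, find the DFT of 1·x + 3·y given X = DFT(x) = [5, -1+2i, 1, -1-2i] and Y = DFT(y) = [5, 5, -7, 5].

By linearity: DFT(1x + 3y) = 1·DFT(x) + 3·DFT(y)
= 1·[5, -1+2i, 1, -1-2i] + 3·[5, 5, -7, 5]

Computing element-wise:
Z[0] = 1·(5) + 3·(5) = 20
Z[1] = 1·(-1+2i) + 3·(5) = 14+2i
Z[2] = 1·(1) + 3·(-7) = -20
Z[3] = 1·(-1-2i) + 3·(5) = 14-2i

DFT(1x + 3y) = 1·X + 3·Y = [20, 14+2i, -20, 14-2i]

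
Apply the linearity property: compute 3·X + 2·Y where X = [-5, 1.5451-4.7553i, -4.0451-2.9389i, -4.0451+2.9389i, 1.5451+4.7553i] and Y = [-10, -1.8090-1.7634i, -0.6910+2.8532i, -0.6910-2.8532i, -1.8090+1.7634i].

By linearity: DFT(3x + 2y) = 3·DFT(x) + 2·DFT(y)
= 3·[-5, 1.5451-4.7553i, -4.0451-2.9389i, -4.0451+2.9389i, 1.5451+4.7553i] + 2·[-10, -1.8090-1.7634i, -0.6910+2.8532i, -0.6910-2.8532i, -1.8090+1.7634i]

Computing element-wise:
Z[0] = 3·(-5) + 2·(-10) = -35
Z[1] = 3·(1.5451-4.7553i) + 2·(-1.8090-1.7634i) = 1.0173-17.7927i
Z[2] = 3·(-4.0451-2.9389i) + 2·(-0.6910+2.8532i) = -13.5173-3.1103i
Z[3] = 3·(-4.0451+2.9389i) + 2·(-0.6910-2.8532i) = -13.5173+3.1103i
Z[4] = 3·(1.5451+4.7553i) + 2·(-1.8090+1.7634i) = 1.0173+17.7927i

DFT(3x + 2y) = 3·X + 2·Y = [-35, 1.0173-17.7927i, -13.5173-3.1103i, -13.5173+3.1103i, 1.0173+17.7927i]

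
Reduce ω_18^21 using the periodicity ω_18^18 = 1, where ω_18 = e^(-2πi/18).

Since ω_18^18 = 1, powers reduce modulo 18.
21 mod 18 = 3
So ω_18^21 = ω_18^3 = e^(-2πi·3/18)

ω_18^21 = ω_18^3 = 0.5000-0.8660i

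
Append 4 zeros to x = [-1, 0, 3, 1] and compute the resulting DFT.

Original 4-point DFT: [3, -4+1i, 1, -4-1i]
Zero-padded 8-point DFT provides frequency interpolation.

DFT_8([x, 0, ...]) = [3, -1.7071-3.7071i, -4+1i, -0.2929+2.2929i, 1, -0.2929-2.2929i, -4-1i, -1.7071+3.7071i]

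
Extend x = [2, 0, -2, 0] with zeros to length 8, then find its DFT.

Original 4-point DFT: [0, 4, 0, 4]
Zero-padded 8-point DFT provides frequency interpolation.

DFT_8([x, 0, ...]) = [0, 2+2i, 4, 2-2i, 0, 2+2i, 4, 2-2i]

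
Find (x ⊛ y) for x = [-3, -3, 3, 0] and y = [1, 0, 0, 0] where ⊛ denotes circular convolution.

(x ⊛ y)[n] = Σ(m=0 to 3) x[m] · y[(n-m) mod 4]

Computing each output sample:
(x ⊛ y)[0] = -3
(x ⊛ y)[1] = -3
(x ⊛ y)[2] = 3
(x ⊛ y)[3] = 0

x ⊛ y = [-3, -3, 3, 0]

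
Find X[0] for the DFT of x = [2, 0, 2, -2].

X[0] = Σ(n=0 to 3) x[n] · ω_4^0 = Σ x[n]
= (2) + (0) + (2) + (-2)

X[0] = 2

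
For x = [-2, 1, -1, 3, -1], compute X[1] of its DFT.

X[1] = Σ(n=0 to 4) x[n] · ω_5^(1n) where ω_5 = e^(-2πi/5)
= (-2)·ω_5^0 + (1)·ω_5^1 + (-1)·ω_5^2 + (3)·ω_5^3 + (-1)·ω_5^4

X[1] = -3.6180+0.4490i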